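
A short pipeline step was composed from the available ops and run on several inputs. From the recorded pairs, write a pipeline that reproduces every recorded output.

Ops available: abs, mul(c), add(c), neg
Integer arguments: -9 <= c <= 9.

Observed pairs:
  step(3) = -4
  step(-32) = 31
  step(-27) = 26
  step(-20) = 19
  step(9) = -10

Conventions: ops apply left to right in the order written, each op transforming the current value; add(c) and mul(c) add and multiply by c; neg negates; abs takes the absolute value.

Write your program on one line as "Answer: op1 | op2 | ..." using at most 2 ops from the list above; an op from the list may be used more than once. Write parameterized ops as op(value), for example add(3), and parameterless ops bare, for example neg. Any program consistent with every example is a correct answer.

neg | add(-1)

Check, running the answer program on each example:
  3 -> -3 -> -4
  -32 -> 32 -> 31
  -27 -> 27 -> 26
  -20 -> 20 -> 19
  9 -> -9 -> -10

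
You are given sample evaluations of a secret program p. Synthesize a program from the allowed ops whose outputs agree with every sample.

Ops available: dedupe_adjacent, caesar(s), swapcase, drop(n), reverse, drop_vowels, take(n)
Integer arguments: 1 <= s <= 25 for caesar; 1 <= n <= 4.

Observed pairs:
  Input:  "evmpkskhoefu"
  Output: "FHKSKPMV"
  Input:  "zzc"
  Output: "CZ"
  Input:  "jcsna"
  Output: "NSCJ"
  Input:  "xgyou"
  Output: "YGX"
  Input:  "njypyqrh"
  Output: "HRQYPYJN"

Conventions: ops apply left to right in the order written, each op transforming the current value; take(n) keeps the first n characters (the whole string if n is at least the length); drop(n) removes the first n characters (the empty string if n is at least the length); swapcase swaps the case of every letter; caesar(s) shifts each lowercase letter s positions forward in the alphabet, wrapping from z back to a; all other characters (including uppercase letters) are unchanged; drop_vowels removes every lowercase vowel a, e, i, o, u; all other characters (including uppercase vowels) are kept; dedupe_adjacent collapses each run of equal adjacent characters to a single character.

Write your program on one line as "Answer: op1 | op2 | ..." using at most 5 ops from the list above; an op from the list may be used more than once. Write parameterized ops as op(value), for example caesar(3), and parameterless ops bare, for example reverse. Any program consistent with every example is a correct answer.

drop_vowels | dedupe_adjacent | swapcase | reverse

Check, running the answer program on each example:
  "evmpkskhoefu" -> "vmpkskhf" -> "vmpkskhf" -> "VMPKSKHF" -> "FHKSKPMV"
  "zzc" -> "zzc" -> "zc" -> "ZC" -> "CZ"
  "jcsna" -> "jcsn" -> "jcsn" -> "JCSN" -> "NSCJ"
  "xgyou" -> "xgy" -> "xgy" -> "XGY" -> "YGX"
  "njypyqrh" -> "njypyqrh" -> "njypyqrh" -> "NJYPYQRH" -> "HRQYPYJN"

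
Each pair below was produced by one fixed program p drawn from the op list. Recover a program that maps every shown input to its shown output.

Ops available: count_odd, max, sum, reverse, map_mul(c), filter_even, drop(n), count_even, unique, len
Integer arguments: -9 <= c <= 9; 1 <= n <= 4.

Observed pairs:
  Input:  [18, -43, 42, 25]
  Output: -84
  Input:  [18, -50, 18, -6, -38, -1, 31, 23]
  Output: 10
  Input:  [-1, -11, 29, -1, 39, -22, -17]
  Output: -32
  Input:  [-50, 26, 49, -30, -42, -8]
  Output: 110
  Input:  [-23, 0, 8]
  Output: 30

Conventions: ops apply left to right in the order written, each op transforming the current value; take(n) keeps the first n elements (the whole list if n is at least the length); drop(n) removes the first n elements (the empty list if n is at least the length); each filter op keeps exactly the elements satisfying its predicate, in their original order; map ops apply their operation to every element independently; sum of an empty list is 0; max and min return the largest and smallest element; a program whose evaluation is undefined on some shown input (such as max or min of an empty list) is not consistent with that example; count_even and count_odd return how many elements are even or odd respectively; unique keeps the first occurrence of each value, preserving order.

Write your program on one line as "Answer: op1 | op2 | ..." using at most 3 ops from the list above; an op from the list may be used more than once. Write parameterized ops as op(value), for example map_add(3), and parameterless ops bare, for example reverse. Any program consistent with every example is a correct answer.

map_mul(-2) | sum

Check, running the answer program on each example:
  [18, -43, 42, 25] -> [-36, 86, -84, -50] -> -84
  [18, -50, 18, -6, -38, -1, 31, 23] -> [-36, 100, -36, 12, 76, 2, -62, -46] -> 10
  [-1, -11, 29, -1, 39, -22, -17] -> [2, 22, -58, 2, -78, 44, 34] -> -32
  [-50, 26, 49, -30, -42, -8] -> [100, -52, -98, 60, 84, 16] -> 110
  [-23, 0, 8] -> [46, 0, -16] -> 30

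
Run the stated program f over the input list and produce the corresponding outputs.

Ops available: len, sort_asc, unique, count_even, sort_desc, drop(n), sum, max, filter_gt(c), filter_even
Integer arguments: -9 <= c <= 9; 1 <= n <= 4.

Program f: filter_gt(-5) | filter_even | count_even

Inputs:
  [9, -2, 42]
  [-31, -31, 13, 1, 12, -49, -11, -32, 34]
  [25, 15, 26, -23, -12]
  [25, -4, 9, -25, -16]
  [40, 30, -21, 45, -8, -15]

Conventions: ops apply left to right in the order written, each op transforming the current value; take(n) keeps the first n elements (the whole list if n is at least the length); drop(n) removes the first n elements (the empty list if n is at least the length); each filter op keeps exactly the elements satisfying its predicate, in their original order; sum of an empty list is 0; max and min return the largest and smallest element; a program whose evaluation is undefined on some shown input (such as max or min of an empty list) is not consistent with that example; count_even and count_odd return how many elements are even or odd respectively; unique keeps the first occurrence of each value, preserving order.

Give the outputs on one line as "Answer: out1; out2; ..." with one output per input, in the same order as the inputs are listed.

2; 2; 1; 1; 2

Execution, op by op:
  [9, -2, 42] -> [9, -2, 42] -> [-2, 42] -> 2
  [-31, -31, 13, 1, 12, -49, -11, -32, 34] -> [13, 1, 12, 34] -> [12, 34] -> 2
  [25, 15, 26, -23, -12] -> [25, 15, 26] -> [26] -> 1
  [25, -4, 9, -25, -16] -> [25, -4, 9] -> [-4] -> 1
  [40, 30, -21, 45, -8, -15] -> [40, 30, 45] -> [40, 30] -> 2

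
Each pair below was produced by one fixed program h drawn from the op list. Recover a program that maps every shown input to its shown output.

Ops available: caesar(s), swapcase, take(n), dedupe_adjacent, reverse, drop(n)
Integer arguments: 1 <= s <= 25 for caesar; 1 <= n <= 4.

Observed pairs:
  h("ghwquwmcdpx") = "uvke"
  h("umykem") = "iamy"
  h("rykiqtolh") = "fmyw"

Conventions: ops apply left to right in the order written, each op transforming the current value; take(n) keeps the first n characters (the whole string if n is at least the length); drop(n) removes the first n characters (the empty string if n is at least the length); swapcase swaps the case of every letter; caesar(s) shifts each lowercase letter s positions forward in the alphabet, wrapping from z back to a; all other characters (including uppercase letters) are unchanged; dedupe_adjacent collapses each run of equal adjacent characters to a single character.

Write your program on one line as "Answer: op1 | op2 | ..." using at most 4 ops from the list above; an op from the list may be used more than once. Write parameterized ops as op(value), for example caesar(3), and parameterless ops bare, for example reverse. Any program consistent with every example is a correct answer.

caesar(2) | caesar(12) | take(4)

Check, running the answer program on each example:
  "ghwquwmcdpx" -> "ijyswyoefrz" -> "uvkeikaqrdl" -> "uvke"
  "umykem" -> "woamgo" -> "iamysa" -> "iamy"
  "rykiqtolh" -> "tamksvqnj" -> "fmywehczv" -> "fmyw"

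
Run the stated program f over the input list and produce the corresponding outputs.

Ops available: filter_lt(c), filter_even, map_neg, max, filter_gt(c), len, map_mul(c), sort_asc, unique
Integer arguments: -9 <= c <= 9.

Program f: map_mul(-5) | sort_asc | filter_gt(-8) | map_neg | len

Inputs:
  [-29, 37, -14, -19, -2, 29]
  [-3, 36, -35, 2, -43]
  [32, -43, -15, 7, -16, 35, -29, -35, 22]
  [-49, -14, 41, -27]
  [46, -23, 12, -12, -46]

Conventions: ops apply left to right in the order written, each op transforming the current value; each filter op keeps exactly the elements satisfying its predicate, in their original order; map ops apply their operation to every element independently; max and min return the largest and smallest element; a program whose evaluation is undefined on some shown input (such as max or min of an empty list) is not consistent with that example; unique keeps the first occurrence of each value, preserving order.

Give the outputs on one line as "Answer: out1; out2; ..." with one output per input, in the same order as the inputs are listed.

4; 3; 5; 3; 3

Execution, op by op:
  [-29, 37, -14, -19, -2, 29] -> [145, -185, 70, 95, 10, -145] -> [-185, -145, 10, 70, 95, 145] -> [10, 70, 95, 145] -> [-10, -70, -95, -145] -> 4
  [-3, 36, -35, 2, -43] -> [15, -180, 175, -10, 215] -> [-180, -10, 15, 175, 215] -> [15, 175, 215] -> [-15, -175, -215] -> 3
  [32, -43, -15, 7, -16, 35, -29, -35, 22] -> [-160, 215, 75, -35, 80, -175, 145, 175, -110] -> [-175, -160, -110, -35, 75, 80, 145, 175, 215] -> [75, 80, 145, 175, 215] -> [-75, -80, -145, -175, -215] -> 5
  [-49, -14, 41, -27] -> [245, 70, -205, 135] -> [-205, 70, 135, 245] -> [70, 135, 245] -> [-70, -135, -245] -> 3
  [46, -23, 12, -12, -46] -> [-230, 115, -60, 60, 230] -> [-230, -60, 60, 115, 230] -> [60, 115, 230] -> [-60, -115, -230] -> 3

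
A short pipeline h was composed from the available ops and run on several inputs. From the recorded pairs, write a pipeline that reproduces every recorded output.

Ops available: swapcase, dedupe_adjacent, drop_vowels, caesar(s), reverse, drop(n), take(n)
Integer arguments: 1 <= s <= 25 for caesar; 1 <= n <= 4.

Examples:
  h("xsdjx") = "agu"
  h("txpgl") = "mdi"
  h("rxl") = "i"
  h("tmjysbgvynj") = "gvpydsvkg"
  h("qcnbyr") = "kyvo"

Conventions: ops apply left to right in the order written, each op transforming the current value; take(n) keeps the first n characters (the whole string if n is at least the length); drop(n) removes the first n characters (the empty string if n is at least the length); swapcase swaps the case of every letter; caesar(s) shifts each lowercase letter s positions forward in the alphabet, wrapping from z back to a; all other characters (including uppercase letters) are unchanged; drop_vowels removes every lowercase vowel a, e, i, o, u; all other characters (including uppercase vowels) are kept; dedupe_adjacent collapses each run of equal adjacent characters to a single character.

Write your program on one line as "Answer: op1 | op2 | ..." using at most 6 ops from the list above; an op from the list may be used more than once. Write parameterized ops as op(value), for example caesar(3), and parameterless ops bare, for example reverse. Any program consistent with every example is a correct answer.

drop(1) | drop(1) | caesar(21) | caesar(23) | caesar(5)

Check, running the answer program on each example:
  "xsdjx" -> "sdjx" -> "djx" -> "yes" -> "vbp" -> "agu"
  "txpgl" -> "xpgl" -> "pgl" -> "kbg" -> "hyd" -> "mdi"
  "rxl" -> "xl" -> "l" -> "g" -> "d" -> "i"
  "tmjysbgvynj" -> "mjysbgvynj" -> "jysbgvynj" -> "etnwbqtie" -> "bqktynqfb" -> "gvpydsvkg"
  "qcnbyr" -> "cnbyr" -> "nbyr" -> "iwtm" -> "ftqj" -> "kyvo"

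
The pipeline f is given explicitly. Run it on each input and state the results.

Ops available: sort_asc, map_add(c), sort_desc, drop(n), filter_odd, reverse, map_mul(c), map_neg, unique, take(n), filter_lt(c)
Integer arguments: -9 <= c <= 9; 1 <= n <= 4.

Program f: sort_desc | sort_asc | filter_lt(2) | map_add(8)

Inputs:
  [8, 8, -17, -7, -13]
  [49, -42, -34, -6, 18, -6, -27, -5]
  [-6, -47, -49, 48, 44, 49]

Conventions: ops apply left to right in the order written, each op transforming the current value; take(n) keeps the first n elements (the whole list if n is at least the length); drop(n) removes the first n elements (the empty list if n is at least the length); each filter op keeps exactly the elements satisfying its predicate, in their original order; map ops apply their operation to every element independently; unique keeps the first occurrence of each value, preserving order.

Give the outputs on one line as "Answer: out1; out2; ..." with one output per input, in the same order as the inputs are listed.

[-9, -5, 1]; [-34, -26, -19, 2, 2, 3]; [-41, -39, 2]

Execution, op by op:
  [8, 8, -17, -7, -13] -> [8, 8, -7, -13, -17] -> [-17, -13, -7, 8, 8] -> [-17, -13, -7] -> [-9, -5, 1]
  [49, -42, -34, -6, 18, -6, -27, -5] -> [49, 18, -5, -6, -6, -27, -34, -42] -> [-42, -34, -27, -6, -6, -5, 18, 49] -> [-42, -34, -27, -6, -6, -5] -> [-34, -26, -19, 2, 2, 3]
  [-6, -47, -49, 48, 44, 49] -> [49, 48, 44, -6, -47, -49] -> [-49, -47, -6, 44, 48, 49] -> [-49, -47, -6] -> [-41, -39, 2]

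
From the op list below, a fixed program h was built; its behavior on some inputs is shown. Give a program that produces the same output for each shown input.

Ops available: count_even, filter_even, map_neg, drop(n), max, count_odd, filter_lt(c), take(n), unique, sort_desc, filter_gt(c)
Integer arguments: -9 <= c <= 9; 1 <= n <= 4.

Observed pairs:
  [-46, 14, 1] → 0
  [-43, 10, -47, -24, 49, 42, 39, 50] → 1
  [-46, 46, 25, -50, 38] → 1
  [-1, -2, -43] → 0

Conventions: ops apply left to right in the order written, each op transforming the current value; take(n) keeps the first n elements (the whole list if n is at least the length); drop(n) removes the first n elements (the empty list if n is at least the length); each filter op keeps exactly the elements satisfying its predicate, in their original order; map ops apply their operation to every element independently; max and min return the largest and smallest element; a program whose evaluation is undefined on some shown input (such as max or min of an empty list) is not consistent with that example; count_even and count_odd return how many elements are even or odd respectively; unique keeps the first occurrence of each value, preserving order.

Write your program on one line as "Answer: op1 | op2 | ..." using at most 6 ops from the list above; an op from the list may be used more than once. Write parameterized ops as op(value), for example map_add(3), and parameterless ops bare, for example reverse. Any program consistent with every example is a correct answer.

sort_desc | filter_gt(-4) | filter_gt(7) | map_neg | take(3) | count_odd

Check, running the answer program on each example:
  [-46, 14, 1] -> [14, 1, -46] -> [14, 1] -> [14] -> [-14] -> [-14] -> 0
  [-43, 10, -47, -24, 49, 42, 39, 50] -> [50, 49, 42, 39, 10, -24, -43, -47] -> [50, 49, 42, 39, 10] -> [50, 49, 42, 39, 10] -> [-50, -49, -42, -39, -10] -> [-50, -49, -42] -> 1
  [-46, 46, 25, -50, 38] -> [46, 38, 25, -46, -50] -> [46, 38, 25] -> [46, 38, 25] -> [-46, -38, -25] -> [-46, -38, -25] -> 1
  [-1, -2, -43] -> [-1, -2, -43] -> [-1, -2] -> [] -> [] -> [] -> 0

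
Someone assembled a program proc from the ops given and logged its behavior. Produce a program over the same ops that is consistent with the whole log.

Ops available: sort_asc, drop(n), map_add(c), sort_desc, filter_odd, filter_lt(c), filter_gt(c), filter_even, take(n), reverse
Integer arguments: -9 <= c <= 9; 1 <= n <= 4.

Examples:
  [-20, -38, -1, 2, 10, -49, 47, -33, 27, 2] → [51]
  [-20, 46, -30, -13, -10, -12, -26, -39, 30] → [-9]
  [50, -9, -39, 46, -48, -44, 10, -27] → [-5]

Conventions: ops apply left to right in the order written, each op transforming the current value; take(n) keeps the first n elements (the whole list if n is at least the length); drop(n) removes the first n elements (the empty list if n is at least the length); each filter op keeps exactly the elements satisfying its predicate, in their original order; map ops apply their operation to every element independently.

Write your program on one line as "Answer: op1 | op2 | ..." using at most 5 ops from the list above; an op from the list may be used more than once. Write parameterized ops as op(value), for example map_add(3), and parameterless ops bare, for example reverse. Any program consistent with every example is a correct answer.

sort_desc | filter_odd | take(4) | take(1) | map_add(4)

Check, running the answer program on each example:
  [-20, -38, -1, 2, 10, -49, 47, -33, 27, 2] -> [47, 27, 10, 2, 2, -1, -20, -33, -38, -49] -> [47, 27, -1, -33, -49] -> [47, 27, -1, -33] -> [47] -> [51]
  [-20, 46, -30, -13, -10, -12, -26, -39, 30] -> [46, 30, -10, -12, -13, -20, -26, -30, -39] -> [-13, -39] -> [-13, -39] -> [-13] -> [-9]
  [50, -9, -39, 46, -48, -44, 10, -27] -> [50, 46, 10, -9, -27, -39, -44, -48] -> [-9, -27, -39] -> [-9, -27, -39] -> [-9] -> [-5]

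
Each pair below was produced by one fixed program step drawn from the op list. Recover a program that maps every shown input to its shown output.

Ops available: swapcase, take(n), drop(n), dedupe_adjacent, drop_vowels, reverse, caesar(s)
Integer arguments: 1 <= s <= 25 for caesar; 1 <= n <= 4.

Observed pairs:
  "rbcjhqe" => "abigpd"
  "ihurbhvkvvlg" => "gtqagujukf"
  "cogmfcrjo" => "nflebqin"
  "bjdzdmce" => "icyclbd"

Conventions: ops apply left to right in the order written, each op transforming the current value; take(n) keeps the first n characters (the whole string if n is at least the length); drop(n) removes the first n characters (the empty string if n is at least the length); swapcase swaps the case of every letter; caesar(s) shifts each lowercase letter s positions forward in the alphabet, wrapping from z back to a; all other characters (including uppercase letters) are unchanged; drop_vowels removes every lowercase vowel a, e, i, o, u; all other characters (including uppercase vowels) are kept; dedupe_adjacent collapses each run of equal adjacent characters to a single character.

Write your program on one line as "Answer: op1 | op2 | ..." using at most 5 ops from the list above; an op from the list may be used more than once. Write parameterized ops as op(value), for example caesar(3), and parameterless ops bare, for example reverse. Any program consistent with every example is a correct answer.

drop(1) | caesar(25) | reverse | dedupe_adjacent | reverse

Check, running the answer program on each example:
  "rbcjhqe" -> "bcjhqe" -> "abigpd" -> "dpgiba" -> "dpgiba" -> "abigpd"
  "ihurbhvkvvlg" -> "hurbhvkvvlg" -> "gtqagujuukf" -> "fkuujugaqtg" -> "fkujugaqtg" -> "gtqagujukf"
  "cogmfcrjo" -> "ogmfcrjo" -> "nflebqin" -> "niqbelfn" -> "niqbelfn" -> "nflebqin"
  "bjdzdmce" -> "jdzdmce" -> "icyclbd" -> "dblcyci" -> "dblcyci" -> "icyclbd"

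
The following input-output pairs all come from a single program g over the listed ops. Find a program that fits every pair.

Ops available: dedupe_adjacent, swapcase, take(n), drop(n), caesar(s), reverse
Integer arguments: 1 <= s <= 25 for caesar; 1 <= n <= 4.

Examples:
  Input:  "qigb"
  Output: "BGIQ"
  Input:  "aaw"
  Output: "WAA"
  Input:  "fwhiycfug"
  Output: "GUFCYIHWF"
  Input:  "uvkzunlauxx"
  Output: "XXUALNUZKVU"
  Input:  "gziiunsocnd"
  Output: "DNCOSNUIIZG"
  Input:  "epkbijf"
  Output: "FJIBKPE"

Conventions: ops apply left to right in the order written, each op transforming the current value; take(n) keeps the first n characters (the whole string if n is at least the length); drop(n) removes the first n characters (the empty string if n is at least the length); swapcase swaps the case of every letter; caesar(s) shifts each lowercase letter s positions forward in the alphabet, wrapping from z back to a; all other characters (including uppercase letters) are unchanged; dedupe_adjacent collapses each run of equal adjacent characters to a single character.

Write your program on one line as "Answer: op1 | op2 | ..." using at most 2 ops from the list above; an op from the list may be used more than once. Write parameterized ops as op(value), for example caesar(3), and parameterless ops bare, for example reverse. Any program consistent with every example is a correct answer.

swapcase | reverse

Check, running the answer program on each example:
  "qigb" -> "QIGB" -> "BGIQ"
  "aaw" -> "AAW" -> "WAA"
  "fwhiycfug" -> "FWHIYCFUG" -> "GUFCYIHWF"
  "uvkzunlauxx" -> "UVKZUNLAUXX" -> "XXUALNUZKVU"
  "gziiunsocnd" -> "GZIIUNSOCND" -> "DNCOSNUIIZG"
  "epkbijf" -> "EPKBIJF" -> "FJIBKPE"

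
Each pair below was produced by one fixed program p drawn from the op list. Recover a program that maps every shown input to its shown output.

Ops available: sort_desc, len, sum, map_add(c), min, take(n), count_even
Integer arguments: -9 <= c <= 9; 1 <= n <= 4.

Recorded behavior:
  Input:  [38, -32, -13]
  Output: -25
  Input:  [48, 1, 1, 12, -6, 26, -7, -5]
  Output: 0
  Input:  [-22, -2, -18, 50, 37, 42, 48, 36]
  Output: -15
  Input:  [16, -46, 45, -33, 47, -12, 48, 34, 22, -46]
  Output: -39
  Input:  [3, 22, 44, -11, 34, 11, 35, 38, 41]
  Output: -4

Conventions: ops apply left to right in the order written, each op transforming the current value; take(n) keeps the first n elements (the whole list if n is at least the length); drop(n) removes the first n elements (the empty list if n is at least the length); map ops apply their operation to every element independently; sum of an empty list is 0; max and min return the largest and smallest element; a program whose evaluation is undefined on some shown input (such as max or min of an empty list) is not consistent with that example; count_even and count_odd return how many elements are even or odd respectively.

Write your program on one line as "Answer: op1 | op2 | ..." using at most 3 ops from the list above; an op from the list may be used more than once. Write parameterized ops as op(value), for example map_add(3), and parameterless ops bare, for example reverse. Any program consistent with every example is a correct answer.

sort_desc | map_add(7) | min

Check, running the answer program on each example:
  [38, -32, -13] -> [38, -13, -32] -> [45, -6, -25] -> -25
  [48, 1, 1, 12, -6, 26, -7, -5] -> [48, 26, 12, 1, 1, -5, -6, -7] -> [55, 33, 19, 8, 8, 2, 1, 0] -> 0
  [-22, -2, -18, 50, 37, 42, 48, 36] -> [50, 48, 42, 37, 36, -2, -18, -22] -> [57, 55, 49, 44, 43, 5, -11, -15] -> -15
  [16, -46, 45, -33, 47, -12, 48, 34, 22, -46] -> [48, 47, 45, 34, 22, 16, -12, -33, -46, -46] -> [55, 54, 52, 41, 29, 23, -5, -26, -39, -39] -> -39
  [3, 22, 44, -11, 34, 11, 35, 38, 41] -> [44, 41, 38, 35, 34, 22, 11, 3, -11] -> [51, 48, 45, 42, 41, 29, 18, 10, -4] -> -4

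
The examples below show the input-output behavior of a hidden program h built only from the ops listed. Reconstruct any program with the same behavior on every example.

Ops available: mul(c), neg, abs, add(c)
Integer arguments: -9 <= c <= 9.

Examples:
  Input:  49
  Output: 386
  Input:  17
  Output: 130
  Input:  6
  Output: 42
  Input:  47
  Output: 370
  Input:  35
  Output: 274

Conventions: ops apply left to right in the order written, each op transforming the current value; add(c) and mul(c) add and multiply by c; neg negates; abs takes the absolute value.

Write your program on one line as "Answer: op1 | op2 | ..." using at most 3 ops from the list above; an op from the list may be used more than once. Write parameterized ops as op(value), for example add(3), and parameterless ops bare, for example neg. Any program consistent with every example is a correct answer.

mul(8) | add(-1) | add(-5)

Check, running the answer program on each example:
  49 -> 392 -> 391 -> 386
  17 -> 136 -> 135 -> 130
  6 -> 48 -> 47 -> 42
  47 -> 376 -> 375 -> 370
  35 -> 280 -> 279 -> 274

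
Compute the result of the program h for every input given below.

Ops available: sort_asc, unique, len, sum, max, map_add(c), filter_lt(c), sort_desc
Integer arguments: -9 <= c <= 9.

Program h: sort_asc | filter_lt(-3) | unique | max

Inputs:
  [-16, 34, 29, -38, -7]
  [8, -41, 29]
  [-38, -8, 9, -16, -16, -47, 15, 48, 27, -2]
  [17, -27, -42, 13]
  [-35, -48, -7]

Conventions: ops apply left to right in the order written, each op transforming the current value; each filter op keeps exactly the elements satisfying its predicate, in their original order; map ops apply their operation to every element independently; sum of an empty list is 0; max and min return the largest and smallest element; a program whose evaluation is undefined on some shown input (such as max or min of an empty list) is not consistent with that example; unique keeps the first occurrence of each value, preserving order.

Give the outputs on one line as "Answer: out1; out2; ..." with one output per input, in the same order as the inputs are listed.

-7; -41; -8; -27; -7

Execution, op by op:
  [-16, 34, 29, -38, -7] -> [-38, -16, -7, 29, 34] -> [-38, -16, -7] -> [-38, -16, -7] -> -7
  [8, -41, 29] -> [-41, 8, 29] -> [-41] -> [-41] -> -41
  [-38, -8, 9, -16, -16, -47, 15, 48, 27, -2] -> [-47, -38, -16, -16, -8, -2, 9, 15, 27, 48] -> [-47, -38, -16, -16, -8] -> [-47, -38, -16, -8] -> -8
  [17, -27, -42, 13] -> [-42, -27, 13, 17] -> [-42, -27] -> [-42, -27] -> -27
  [-35, -48, -7] -> [-48, -35, -7] -> [-48, -35, -7] -> [-48, -35, -7] -> -7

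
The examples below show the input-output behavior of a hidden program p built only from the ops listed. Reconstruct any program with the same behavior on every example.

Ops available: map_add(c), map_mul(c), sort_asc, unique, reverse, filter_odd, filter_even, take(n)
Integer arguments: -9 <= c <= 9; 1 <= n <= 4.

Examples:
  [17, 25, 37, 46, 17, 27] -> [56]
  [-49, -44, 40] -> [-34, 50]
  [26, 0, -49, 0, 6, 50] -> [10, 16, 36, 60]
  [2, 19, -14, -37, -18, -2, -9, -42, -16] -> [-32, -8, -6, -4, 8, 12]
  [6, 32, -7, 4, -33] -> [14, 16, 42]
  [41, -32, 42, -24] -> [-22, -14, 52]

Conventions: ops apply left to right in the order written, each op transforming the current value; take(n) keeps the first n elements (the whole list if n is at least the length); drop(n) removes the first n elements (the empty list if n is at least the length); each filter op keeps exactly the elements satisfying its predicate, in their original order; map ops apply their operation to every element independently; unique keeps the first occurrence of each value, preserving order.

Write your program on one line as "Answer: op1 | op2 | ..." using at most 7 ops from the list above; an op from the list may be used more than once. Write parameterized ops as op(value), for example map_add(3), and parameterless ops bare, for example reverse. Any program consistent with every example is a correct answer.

map_add(3) | reverse | sort_asc | filter_odd | map_add(7) | unique

Check, running the answer program on each example:
  [17, 25, 37, 46, 17, 27] -> [20, 28, 40, 49, 20, 30] -> [30, 20, 49, 40, 28, 20] -> [20, 20, 28, 30, 40, 49] -> [49] -> [56] -> [56]
  [-49, -44, 40] -> [-46, -41, 43] -> [43, -41, -46] -> [-46, -41, 43] -> [-41, 43] -> [-34, 50] -> [-34, 50]
  [26, 0, -49, 0, 6, 50] -> [29, 3, -46, 3, 9, 53] -> [53, 9, 3, -46, 3, 29] -> [-46, 3, 3, 9, 29, 53] -> [3, 3, 9, 29, 53] -> [10, 10, 16, 36, 60] -> [10, 16, 36, 60]
  [2, 19, -14, -37, -18, -2, -9, -42, -16] -> [5, 22, -11, -34, -15, 1, -6, -39, -13] -> [-13, -39, -6, 1, -15, -34, -11, 22, 5] -> [-39, -34, -15, -13, -11, -6, 1, 5, 22] -> [-39, -15, -13, -11, 1, 5] -> [-32, -8, -6, -4, 8, 12] -> [-32, -8, -6, -4, 8, 12]
  [6, 32, -7, 4, -33] -> [9, 35, -4, 7, -30] -> [-30, 7, -4, 35, 9] -> [-30, -4, 7, 9, 35] -> [7, 9, 35] -> [14, 16, 42] -> [14, 16, 42]
  [41, -32, 42, -24] -> [44, -29, 45, -21] -> [-21, 45, -29, 44] -> [-29, -21, 44, 45] -> [-29, -21, 45] -> [-22, -14, 52] -> [-22, -14, 52]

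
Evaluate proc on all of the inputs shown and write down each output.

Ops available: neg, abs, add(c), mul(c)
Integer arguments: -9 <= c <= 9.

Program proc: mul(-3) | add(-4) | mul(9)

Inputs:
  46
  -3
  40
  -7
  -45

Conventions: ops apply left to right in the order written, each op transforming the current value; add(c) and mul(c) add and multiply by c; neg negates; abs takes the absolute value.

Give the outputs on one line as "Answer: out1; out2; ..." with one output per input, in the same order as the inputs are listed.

Execution, op by op:
  46 -> -138 -> -142 -> -1278
  -3 -> 9 -> 5 -> 45
  40 -> -120 -> -124 -> -1116
  -7 -> 21 -> 17 -> 153
  -45 -> 135 -> 131 -> 1179

-1278; 45; -1116; 153; 1179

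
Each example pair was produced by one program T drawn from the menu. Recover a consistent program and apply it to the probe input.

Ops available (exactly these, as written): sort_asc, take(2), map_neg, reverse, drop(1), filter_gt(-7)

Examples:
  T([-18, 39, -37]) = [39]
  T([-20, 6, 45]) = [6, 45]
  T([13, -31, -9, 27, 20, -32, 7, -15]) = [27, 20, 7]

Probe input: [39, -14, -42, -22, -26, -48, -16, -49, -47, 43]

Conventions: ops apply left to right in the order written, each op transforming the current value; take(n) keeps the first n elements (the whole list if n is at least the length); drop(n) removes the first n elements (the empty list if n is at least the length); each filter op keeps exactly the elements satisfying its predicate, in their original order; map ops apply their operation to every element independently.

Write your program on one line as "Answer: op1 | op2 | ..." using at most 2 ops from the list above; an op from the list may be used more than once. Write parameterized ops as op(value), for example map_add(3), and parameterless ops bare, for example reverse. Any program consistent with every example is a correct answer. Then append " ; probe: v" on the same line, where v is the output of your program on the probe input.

drop(1) | filter_gt(-7) ; probe: [43]

Check, running the answer program on each example:
  [-18, 39, -37] -> [39, -37] -> [39]
  [-20, 6, 45] -> [6, 45] -> [6, 45]
  [13, -31, -9, 27, 20, -32, 7, -15] -> [-31, -9, 27, 20, -32, 7, -15] -> [27, 20, 7]
  probe: [39, -14, -42, -22, -26, -48, -16, -49, -47, 43] -> [-14, -42, -22, -26, -48, -16, -49, -47, 43] -> [43]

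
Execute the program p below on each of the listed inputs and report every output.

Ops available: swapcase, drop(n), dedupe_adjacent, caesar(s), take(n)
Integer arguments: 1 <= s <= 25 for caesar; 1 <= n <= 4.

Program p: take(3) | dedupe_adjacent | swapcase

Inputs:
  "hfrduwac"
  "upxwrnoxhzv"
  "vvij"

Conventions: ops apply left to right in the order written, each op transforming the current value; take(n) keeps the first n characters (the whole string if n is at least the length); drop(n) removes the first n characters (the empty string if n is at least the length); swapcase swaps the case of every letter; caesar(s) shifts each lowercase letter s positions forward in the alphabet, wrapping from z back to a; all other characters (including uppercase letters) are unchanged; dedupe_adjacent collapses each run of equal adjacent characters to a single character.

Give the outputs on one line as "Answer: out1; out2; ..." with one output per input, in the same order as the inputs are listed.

Execution, op by op:
  "hfrduwac" -> "hfr" -> "hfr" -> "HFR"
  "upxwrnoxhzv" -> "upx" -> "upx" -> "UPX"
  "vvij" -> "vvi" -> "vi" -> "VI"

"HFR"; "UPX"; "VI"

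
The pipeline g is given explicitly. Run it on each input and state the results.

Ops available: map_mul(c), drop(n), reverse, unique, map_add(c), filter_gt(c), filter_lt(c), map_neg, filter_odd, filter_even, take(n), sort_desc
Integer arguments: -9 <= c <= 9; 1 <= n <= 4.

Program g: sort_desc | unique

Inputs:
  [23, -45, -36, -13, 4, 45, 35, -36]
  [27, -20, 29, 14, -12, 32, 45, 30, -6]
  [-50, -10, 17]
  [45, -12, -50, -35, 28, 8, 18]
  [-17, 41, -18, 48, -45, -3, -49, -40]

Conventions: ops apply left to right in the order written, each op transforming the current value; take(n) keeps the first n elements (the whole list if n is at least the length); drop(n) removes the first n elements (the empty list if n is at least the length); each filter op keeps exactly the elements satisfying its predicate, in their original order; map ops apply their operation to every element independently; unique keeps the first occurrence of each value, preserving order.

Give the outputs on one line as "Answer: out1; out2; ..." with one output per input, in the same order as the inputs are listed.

[45, 35, 23, 4, -13, -36, -45]; [45, 32, 30, 29, 27, 14, -6, -12, -20]; [17, -10, -50]; [45, 28, 18, 8, -12, -35, -50]; [48, 41, -3, -17, -18, -40, -45, -49]

Execution, op by op:
  [23, -45, -36, -13, 4, 45, 35, -36] -> [45, 35, 23, 4, -13, -36, -36, -45] -> [45, 35, 23, 4, -13, -36, -45]
  [27, -20, 29, 14, -12, 32, 45, 30, -6] -> [45, 32, 30, 29, 27, 14, -6, -12, -20] -> [45, 32, 30, 29, 27, 14, -6, -12, -20]
  [-50, -10, 17] -> [17, -10, -50] -> [17, -10, -50]
  [45, -12, -50, -35, 28, 8, 18] -> [45, 28, 18, 8, -12, -35, -50] -> [45, 28, 18, 8, -12, -35, -50]
  [-17, 41, -18, 48, -45, -3, -49, -40] -> [48, 41, -3, -17, -18, -40, -45, -49] -> [48, 41, -3, -17, -18, -40, -45, -49]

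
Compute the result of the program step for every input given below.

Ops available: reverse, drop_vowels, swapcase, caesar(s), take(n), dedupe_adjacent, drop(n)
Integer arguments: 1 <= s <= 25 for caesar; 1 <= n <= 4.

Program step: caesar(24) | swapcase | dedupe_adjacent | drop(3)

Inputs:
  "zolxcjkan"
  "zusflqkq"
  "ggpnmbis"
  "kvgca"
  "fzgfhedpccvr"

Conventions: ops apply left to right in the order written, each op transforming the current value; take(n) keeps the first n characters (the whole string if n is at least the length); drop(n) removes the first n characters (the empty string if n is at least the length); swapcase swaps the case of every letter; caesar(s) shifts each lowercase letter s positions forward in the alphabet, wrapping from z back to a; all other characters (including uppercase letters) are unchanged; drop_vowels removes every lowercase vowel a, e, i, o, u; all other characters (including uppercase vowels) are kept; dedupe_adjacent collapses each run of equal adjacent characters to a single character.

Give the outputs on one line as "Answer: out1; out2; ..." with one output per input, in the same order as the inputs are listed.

"VAHIYL"; "DJOIO"; "KZGQ"; "AY"; "DFCBNATP"

Execution, op by op:
  "zolxcjkan" -> "xmjvahiyl" -> "XMJVAHIYL" -> "XMJVAHIYL" -> "VAHIYL"
  "zusflqkq" -> "xsqdjoio" -> "XSQDJOIO" -> "XSQDJOIO" -> "DJOIO"
  "ggpnmbis" -> "eenlkzgq" -> "EENLKZGQ" -> "ENLKZGQ" -> "KZGQ"
  "kvgca" -> "iteay" -> "ITEAY" -> "ITEAY" -> "AY"
  "fzgfhedpccvr" -> "dxedfcbnaatp" -> "DXEDFCBNAATP" -> "DXEDFCBNATP" -> "DFCBNATP"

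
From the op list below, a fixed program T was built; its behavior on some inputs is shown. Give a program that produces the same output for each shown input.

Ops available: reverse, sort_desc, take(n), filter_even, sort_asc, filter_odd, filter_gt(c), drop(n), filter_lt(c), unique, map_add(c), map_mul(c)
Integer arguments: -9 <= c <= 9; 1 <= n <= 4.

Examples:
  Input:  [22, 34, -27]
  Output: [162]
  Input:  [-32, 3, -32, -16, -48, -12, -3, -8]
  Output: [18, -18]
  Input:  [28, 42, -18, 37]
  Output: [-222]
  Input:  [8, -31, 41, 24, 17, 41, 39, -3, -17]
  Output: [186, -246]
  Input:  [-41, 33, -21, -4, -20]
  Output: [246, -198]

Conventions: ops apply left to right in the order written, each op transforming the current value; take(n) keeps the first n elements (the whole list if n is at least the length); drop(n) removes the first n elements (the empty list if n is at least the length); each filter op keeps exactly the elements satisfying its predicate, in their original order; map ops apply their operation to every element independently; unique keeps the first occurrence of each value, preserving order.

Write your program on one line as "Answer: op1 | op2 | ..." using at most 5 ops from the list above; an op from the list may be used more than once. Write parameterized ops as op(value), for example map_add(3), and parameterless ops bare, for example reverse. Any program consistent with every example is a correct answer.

filter_odd | map_mul(-6) | take(2) | sort_desc

Check, running the answer program on each example:
  [22, 34, -27] -> [-27] -> [162] -> [162] -> [162]
  [-32, 3, -32, -16, -48, -12, -3, -8] -> [3, -3] -> [-18, 18] -> [-18, 18] -> [18, -18]
  [28, 42, -18, 37] -> [37] -> [-222] -> [-222] -> [-222]
  [8, -31, 41, 24, 17, 41, 39, -3, -17] -> [-31, 41, 17, 41, 39, -3, -17] -> [186, -246, -102, -246, -234, 18, 102] -> [186, -246] -> [186, -246]
  [-41, 33, -21, -4, -20] -> [-41, 33, -21] -> [246, -198, 126] -> [246, -198] -> [246, -198]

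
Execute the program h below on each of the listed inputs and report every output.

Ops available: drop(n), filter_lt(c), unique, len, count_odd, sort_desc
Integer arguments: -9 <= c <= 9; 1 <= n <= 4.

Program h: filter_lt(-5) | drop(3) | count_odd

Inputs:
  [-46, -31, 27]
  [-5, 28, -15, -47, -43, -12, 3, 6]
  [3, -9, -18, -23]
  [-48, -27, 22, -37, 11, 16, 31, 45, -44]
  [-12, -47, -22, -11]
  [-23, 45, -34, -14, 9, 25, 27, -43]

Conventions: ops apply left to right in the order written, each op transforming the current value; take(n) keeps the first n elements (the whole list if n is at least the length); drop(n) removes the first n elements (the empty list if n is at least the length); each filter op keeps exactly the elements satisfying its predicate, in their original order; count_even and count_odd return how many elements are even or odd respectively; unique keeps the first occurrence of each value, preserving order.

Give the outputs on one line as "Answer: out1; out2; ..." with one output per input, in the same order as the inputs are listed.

Execution, op by op:
  [-46, -31, 27] -> [-46, -31] -> [] -> 0
  [-5, 28, -15, -47, -43, -12, 3, 6] -> [-15, -47, -43, -12] -> [-12] -> 0
  [3, -9, -18, -23] -> [-9, -18, -23] -> [] -> 0
  [-48, -27, 22, -37, 11, 16, 31, 45, -44] -> [-48, -27, -37, -44] -> [-44] -> 0
  [-12, -47, -22, -11] -> [-12, -47, -22, -11] -> [-11] -> 1
  [-23, 45, -34, -14, 9, 25, 27, -43] -> [-23, -34, -14, -43] -> [-43] -> 1

0; 0; 0; 0; 1; 1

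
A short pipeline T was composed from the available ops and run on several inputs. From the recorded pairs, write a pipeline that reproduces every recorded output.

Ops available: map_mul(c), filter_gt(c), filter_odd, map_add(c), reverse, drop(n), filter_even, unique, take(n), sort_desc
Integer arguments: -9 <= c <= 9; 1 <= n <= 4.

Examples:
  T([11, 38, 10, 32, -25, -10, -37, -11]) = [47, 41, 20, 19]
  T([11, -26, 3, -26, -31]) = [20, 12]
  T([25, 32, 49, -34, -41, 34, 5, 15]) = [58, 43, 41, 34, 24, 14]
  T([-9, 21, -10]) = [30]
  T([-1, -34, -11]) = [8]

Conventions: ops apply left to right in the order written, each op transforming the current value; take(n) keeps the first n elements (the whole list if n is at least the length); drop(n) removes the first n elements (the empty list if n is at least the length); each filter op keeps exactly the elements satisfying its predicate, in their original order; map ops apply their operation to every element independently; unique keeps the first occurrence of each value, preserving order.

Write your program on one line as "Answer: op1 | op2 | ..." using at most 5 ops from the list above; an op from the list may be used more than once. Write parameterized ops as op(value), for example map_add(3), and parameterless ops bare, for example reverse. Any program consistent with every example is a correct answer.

filter_gt(-6) | map_add(9) | reverse | sort_desc

Check, running the answer program on each example:
  [11, 38, 10, 32, -25, -10, -37, -11] -> [11, 38, 10, 32] -> [20, 47, 19, 41] -> [41, 19, 47, 20] -> [47, 41, 20, 19]
  [11, -26, 3, -26, -31] -> [11, 3] -> [20, 12] -> [12, 20] -> [20, 12]
  [25, 32, 49, -34, -41, 34, 5, 15] -> [25, 32, 49, 34, 5, 15] -> [34, 41, 58, 43, 14, 24] -> [24, 14, 43, 58, 41, 34] -> [58, 43, 41, 34, 24, 14]
  [-9, 21, -10] -> [21] -> [30] -> [30] -> [30]
  [-1, -34, -11] -> [-1] -> [8] -> [8] -> [8]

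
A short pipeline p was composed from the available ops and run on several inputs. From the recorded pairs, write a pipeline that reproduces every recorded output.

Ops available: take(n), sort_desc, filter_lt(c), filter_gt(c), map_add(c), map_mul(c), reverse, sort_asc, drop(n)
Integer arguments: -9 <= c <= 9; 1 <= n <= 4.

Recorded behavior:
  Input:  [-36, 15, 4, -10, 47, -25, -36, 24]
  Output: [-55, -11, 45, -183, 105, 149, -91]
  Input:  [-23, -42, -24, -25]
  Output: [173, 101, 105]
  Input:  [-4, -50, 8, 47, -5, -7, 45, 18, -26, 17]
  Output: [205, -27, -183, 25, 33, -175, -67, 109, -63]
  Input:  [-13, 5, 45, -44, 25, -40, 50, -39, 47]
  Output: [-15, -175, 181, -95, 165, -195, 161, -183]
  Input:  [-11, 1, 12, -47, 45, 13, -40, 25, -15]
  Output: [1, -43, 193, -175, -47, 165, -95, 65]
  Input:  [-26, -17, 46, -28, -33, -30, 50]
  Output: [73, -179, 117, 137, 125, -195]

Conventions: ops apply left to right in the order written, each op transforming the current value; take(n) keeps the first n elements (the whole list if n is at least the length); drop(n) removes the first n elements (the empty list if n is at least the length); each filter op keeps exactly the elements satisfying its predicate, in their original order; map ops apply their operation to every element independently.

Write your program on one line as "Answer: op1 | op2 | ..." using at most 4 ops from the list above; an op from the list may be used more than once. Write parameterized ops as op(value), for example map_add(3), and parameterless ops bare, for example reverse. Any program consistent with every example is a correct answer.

drop(1) | map_mul(-4) | map_add(5)

Check, running the answer program on each example:
  [-36, 15, 4, -10, 47, -25, -36, 24] -> [15, 4, -10, 47, -25, -36, 24] -> [-60, -16, 40, -188, 100, 144, -96] -> [-55, -11, 45, -183, 105, 149, -91]
  [-23, -42, -24, -25] -> [-42, -24, -25] -> [168, 96, 100] -> [173, 101, 105]
  [-4, -50, 8, 47, -5, -7, 45, 18, -26, 17] -> [-50, 8, 47, -5, -7, 45, 18, -26, 17] -> [200, -32, -188, 20, 28, -180, -72, 104, -68] -> [205, -27, -183, 25, 33, -175, -67, 109, -63]
  [-13, 5, 45, -44, 25, -40, 50, -39, 47] -> [5, 45, -44, 25, -40, 50, -39, 47] -> [-20, -180, 176, -100, 160, -200, 156, -188] -> [-15, -175, 181, -95, 165, -195, 161, -183]
  [-11, 1, 12, -47, 45, 13, -40, 25, -15] -> [1, 12, -47, 45, 13, -40, 25, -15] -> [-4, -48, 188, -180, -52, 160, -100, 60] -> [1, -43, 193, -175, -47, 165, -95, 65]
  [-26, -17, 46, -28, -33, -30, 50] -> [-17, 46, -28, -33, -30, 50] -> [68, -184, 112, 132, 120, -200] -> [73, -179, 117, 137, 125, -195]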